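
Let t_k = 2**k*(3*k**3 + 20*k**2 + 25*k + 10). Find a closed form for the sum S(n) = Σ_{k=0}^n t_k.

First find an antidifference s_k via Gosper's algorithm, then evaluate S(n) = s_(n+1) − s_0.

S(n) = 6*2**n*n**3 + 22*2**n*n**2 + 24*2**n*n + 12*2**n - 2

Step 1: r(k) = 2*(3*k**3 + 29*k**2 + 74*k + 58)/(3*k**3 + 20*k**2 + 25*k + 10).
So A=2 and B=1, with C=k**3 + 20*k**2/3 + 25*k/3 + 10/3.
Key eq: (2)·f(k+1) = (1)·f(k) + (k**3 + 20*k**2/3 + 25*k/3 + 10/3).
Degrees (0,0,3) ⇒ d ≤ 3.
Solving with deg f ≤ 3: f(k) = (3*k**3 + 2*k**2 - k + 2)/3.
Then R = B(k−1)f/C = (3*k**3 + 2*k**2 - k + 2)/(3*k**3 + 20*k**2 + 25*k + 10), so s_k = R(k)·t_k = 2**k*(3*k**3 + 2*k**2 - k + 2).
Δs = 2**k*(3*k**3 + 20*k**2 + 25*k + 10), as required.
Telescope: S(n) = s_(n+1) − s_(0) = 2**(n + 1)*(3*n**3 + 11*n**2 + 12*n + 6) − (2) = 6*2**n*n**3 + 22*2**n*n**2 + 24*2**n*n + 12*2**n - 2.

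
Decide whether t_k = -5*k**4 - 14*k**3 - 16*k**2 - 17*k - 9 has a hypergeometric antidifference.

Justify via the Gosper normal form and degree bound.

Yes. s_k = k*(-k**4 - k**3 - 4*k - 3).

Step 1: r(k) = (5*k**4 + 34*k**3 + 88*k**2 + 111*k + 61)/(5*k**4 + 14*k**3 + 16*k**2 + 17*k + 9).
Factor: A=1; B=1; C=k**4 + 14*k**3/5 + 16*k**2/5 + 17*k/5 + 9/5.
f must satisfy (1)·f(k+1) − (1)·f(k) = k**4 + 14*k**3/5 + 16*k**2/5 + 17*k/5 + 9/5.
Degrees (0,0,4) ⇒ d ≤ 5.
Match coefficients ⇒ f(k) = k*(k**4 + k**3 + 4*k + 3)/5.
Get s_k = R·t_k = k*(-k**4 - k**3 - 4*k - 3) with R(k) = B(k−1)f(k)/C(k) = k*(k**4 + k**3 + 4*k + 3)/(5*k**4 + 14*k**3 + 16*k**2 + 17*k + 9).
Check: Δs_k = -5*k**4 - 14*k**3 - 16*k**2 - 17*k - 9. ✓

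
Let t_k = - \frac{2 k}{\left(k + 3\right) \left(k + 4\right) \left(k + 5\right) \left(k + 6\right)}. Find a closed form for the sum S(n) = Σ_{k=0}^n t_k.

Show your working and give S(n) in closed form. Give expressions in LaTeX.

S(n) = \frac{n \left(- n^{2} - 15 n - 14\right)}{60 \left(n^{3} + 15 n^{2} + 74 n + 120\right)}

Ratio r(k) = (k + 1)*(k + 3)/(k*(k + 7)).
Gosper form: A/B · C(k+1)/C(k) with A=k + 3, B=k + 7, C=k.
f must satisfy (k + 3)·f(k+1) − (k + 6)·f(k) = k.
From deg A=1, deg B=1, deg C=1: d=3.
A polynomial solution: f(k) = k*(k - 1)*(k + 13)/120.
R(k) = B(k−1)·f(k)/C(k) = (k - 1)*(k + 6)*(k + 13)/120; s_k = R·t_k = k*(-k**2 - 12*k + 13)/(60*(k + 3)*(k + 4)*(k + 5)).
s_(k+1) − s_k = -2*k/(k**4 + 18*k**3 + 119*k**2 + 342*k + 360) = t_k.
s_(n+1) = n*(-n**2 - 15*n - 14)/(60*(n**3 + 15*n**2 + 74*n + 120)) and s_(0) = 0, so S(n) = n*(-n**2 - 15*n - 14)/(60*(n**3 + 15*n**2 + 74*n + 120)).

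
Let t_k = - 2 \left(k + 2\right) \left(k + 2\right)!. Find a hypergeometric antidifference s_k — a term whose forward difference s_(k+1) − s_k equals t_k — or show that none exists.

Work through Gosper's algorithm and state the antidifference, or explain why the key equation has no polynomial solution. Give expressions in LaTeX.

Compute t_(k+1)/t_k: get (k + 3)**2/(k + 2).
Gosper form: A/B · C(k+1)/C(k) with A=k + 3, B=1, C=k + 2.
Solve (k + 3)·f(k+1) − (1)·f(k) = k + 2.
Bound: deg f ≤ 0.
Solving with deg f ≤ 0: f(k) = 1.
R(k) = B(k−1)·f(k)/C(k) = 1/(k + 2); s_k = R·t_k = -2*factorial(k + 2).
Verify: -2*(k + 2)*factorial(k + 2) matches t_k.

s_k = - 2 \left(k + 2\right)!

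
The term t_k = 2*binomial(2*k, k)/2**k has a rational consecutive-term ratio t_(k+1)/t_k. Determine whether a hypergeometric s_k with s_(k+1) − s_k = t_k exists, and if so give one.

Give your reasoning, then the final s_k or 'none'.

none (Gosper's algorithm certifies no s_k)

r(k) = (2*k + 1)/(k + 1) after simplifying.
Gosper form: A/B · C(k+1)/C(k) with A=2*k + 1, B=k + 1, C=1.
Need (2*k + 1)·f(k+1) − (k)·f(k) = 1.
d = -1 from the (1,1,0) case.
Bound -1 < 0, so the key equation has no polynomial solution.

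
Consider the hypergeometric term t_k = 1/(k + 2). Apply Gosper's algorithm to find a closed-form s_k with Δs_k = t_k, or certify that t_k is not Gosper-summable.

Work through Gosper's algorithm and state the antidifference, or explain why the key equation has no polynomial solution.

r(k) = (k + 2)/(k + 3) after simplifying.
Take A(k)=k + 2, B(k)=k + 3, C(k)=1.
Set up (k + 2)·f(k+1) − (k + 2)·f(k) − (1) = 0.
Bound: deg f ≤ 0.
f = c0 ⇒ A·f(k+1) − B(k−1)·f(k) − C = -1. The system {-1 = 0} is inconsistent; no antidifference.

none (Gosper's algorithm certifies no s_k)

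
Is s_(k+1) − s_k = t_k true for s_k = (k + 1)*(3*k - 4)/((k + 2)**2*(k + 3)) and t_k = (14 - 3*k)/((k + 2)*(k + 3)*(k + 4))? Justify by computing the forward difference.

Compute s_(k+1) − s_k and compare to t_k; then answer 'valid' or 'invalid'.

Invalid: residual 2*(3*k**2 - 22)/(k**5 + 14*k**4 + 77*k**3 + 208*k**2 + 276*k + 144) ≠ 0.

s_(k+1) = (k + 2)*(3*k - 1)/((k + 3)**2*(k + 4))
s_(k+1) − s_k = (-(k + 1)*(k + 3)*(k + 4)*(3*k - 4) + (k + 2)**3*(3*k - 1))/((k + 2)**2*(k + 3)**2*(k + 4))
(s_(k+1) − s_k) − t_k = 2*(3*k**2 - 22)/(k**5 + 14*k**4 + 77*k**3 + 208*k**2 + 276*k + 144)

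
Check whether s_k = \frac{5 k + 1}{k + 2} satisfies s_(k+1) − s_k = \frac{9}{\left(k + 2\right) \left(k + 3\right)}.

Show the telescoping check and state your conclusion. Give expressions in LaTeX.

s_(k+1) = (5*k + 6)/(k + 3)
s_(k+1) − s_k = 9/(k**2 + 5*k + 6)
(s_(k+1) − s_k) − t_k = 0

valid (s_(k+1) − s_k reduces to t_k)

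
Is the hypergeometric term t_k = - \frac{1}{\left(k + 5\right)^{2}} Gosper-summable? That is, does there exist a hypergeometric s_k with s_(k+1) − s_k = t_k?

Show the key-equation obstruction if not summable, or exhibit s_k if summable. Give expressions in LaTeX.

No — t_k has no hypergeometric antidifference.

The ratio is (k + 5)**2/(k + 6)**2.
So A=k**2 + 10*k + 25 and B=k**2 + 12*k + 36, with C=1.
Need (k**2 + 10*k + 25)·f(k+1) − (k**2 + 10*k + 25)·f(k) = 1.
From deg A=2, deg B=2, deg C=0: d=0.
f = c0 ⇒ A·f(k+1) − B(k−1)·f(k) − C = -1. The system {-1 = 0} is inconsistent; no antidifference.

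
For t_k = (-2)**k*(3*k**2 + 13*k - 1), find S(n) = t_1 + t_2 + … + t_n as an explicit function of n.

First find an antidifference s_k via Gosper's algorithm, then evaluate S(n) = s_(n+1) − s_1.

S(n) = 2*(-2)**n*n**2 + 10*(-2)**n*n + 2*(-2)**n - 2

Ratio r(k) = 2*(-3*k**2 - 19*k - 15)/(3*k**2 + 13*k - 1).
So A=-2 and B=1, with C=k**2 + 13*k/3 - 1/3.
Solve (-2)·f(k+1) − (1)·f(k) = k**2 + 13*k/3 - 1/3.
From deg A=0, deg B=0, deg C=2: d=2.
Match coefficients ⇒ f(k) = -(k**2 + 3*k - 3)/3.
Then R = B(k−1)f/C = -(k**2 + 3*k - 3)/(3*k**2 + 13*k - 1), so s_k = R(k)·t_k = (-2)**k*(-k**2 - 3*k + 3).
Verify: (-2)**k*(3*k**2 + 13*k - 1) matches t_k.
Σ_(k=1)^n t_k = s_(n+1) − s_(1) = (2*(-2)**n*(n**2 + 5*n + 1)) − (2), i.e. 2*(-2)**n*n**2 + 10*(-2)**n*n + 2*(-2)**n - 2.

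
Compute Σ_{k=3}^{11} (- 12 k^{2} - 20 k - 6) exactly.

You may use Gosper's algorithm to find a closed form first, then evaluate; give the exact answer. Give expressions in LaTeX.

t_(k+1)/t_k = (6*k**2 + 22*k + 19)/(6*k**2 + 10*k + 3).
So A=1 and B=1, with C=k**2 + 5*k/3 + 1/2.
Key eq: (1)·f(k+1) = (1)·f(k) + (k**2 + 5*k/3 + 1/2).
Degrees (0,0,2) ⇒ d ≤ 3.
Solving with deg f ≤ 3: f(k) = k*(2*k**2 + 2*k - 1)/6.
Then R = B(k−1)f/C = k*(2*k**2 + 2*k - 1)/(6*k**2 + 10*k + 3), so s_k = R(k)·t_k = 2*k*(-2*k**2 - 2*k + 1).
Δs = -12*k**2 - 20*k - 6, as required.
Σ_(k=3)^(11) t_k = s_(12) − s_(3) = -7464 − (-138) = -7326.

Σ = -7326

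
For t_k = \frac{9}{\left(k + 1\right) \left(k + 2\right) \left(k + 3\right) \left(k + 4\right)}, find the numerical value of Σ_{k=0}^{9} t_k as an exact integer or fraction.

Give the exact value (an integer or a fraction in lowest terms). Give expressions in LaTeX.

Σ = 285/572

Ratio r(k) = (k + 1)/(k + 5).
Take A(k)=k + 1, B(k)=k + 5, C(k)=1.
f must satisfy (k + 1)·f(k+1) − (k + 4)·f(k) = 1.
d = 3 from the (1,1,0) case.
Solve for f: f(k) = k*(k**2 + 6*k + 11)/18 (degree 3 ≤ 3).
Then R = B(k−1)f/C = k*(k + 4)*(k**2 + 6*k + 11)/18, so s_k = R(k)·t_k = k*(k**2 + 6*k + 11)/(2*(k + 1)*(k + 2)*(k + 3)).
Verify: 9/(k**4 + 10*k**3 + 35*k**2 + 50*k + 24) matches t_k.
Evaluate s at k=10 and k=0: 285/572 and 0; difference 285/572.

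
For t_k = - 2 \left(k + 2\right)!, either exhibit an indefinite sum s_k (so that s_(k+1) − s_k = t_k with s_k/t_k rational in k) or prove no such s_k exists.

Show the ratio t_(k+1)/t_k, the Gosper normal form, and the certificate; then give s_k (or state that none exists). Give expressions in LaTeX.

Ratio r(k) = k + 3.
Factor: A=k + 3; B=1; C=1.
f must satisfy (k + 3)·f(k+1) − (1)·f(k) = 1.
Degrees (1,0,0) ⇒ d ≤ -1.
d = -1 < 0 ⇒ no nonzero polynomial f; not summable.

none (Gosper's algorithm certifies no s_k)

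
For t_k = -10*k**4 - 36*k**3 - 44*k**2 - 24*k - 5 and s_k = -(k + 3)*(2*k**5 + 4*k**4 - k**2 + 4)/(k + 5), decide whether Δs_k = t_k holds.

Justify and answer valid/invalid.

Invalid: residual 2*(8*k**5 + 82*k**4 + 224*k**3 + 245*k**2 + 125*k + 21)/(k**2 + 11*k + 30) ≠ 0.

s_(k+1) = -(k + 4)*(2*(k + 1)**5 + 4*(k + 1)**4 - (k + 1)**2 + 4)/(k + 6)
s_(k+1) − s_k = (-10*k**6 - 130*k**5 - 576*k**4 - 1140*k**3 - 1099*k**2 - 525*k - 108)/(k**2 + 11*k + 30)
(s_(k+1) − s_k) − t_k = 2*(8*k**5 + 82*k**4 + 224*k**3 + 245*k**2 + 125*k + 21)/(k**2 + 11*k + 30)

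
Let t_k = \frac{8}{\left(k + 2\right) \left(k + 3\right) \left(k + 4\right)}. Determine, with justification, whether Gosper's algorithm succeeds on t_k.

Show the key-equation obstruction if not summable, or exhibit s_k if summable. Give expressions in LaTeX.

r(k) = (k + 2)/(k + 5) after simplifying.
Take A(k)=k + 2, B(k)=k + 5, C(k)=1.
Key eq: (k + 2)·f(k+1) = (k + 4)·f(k) + (1).
From deg A=1, deg B=1, deg C=0: d=2.
Solve for f: f(k) = k*(k + 5)/12 (degree 2 ≤ 2).
R(k) = B(k−1)·f(k)/C(k) = k*(k + 4)*(k + 5)/12; s_k = R·t_k = 2*k*(k + 5)/(3*(k + 2)*(k + 3)).
Check: Δs_k = 8/(k**3 + 9*k**2 + 26*k + 24). ✓

Yes. s_k = \frac{2 k \left(k + 5\right)}{3 \left(k + 2\right) \left(k + 3\right)}.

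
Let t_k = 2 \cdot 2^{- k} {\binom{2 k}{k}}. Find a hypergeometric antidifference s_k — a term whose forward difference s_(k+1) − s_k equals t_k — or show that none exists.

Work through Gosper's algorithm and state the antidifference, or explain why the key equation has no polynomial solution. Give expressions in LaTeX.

r(k) = (2*k + 1)/(k + 1) after simplifying.
Factor: A=2*k + 1; B=k + 1; C=1.
Solve (2*k + 1)·f(k+1) − (k)·f(k) = 1.
deg f ≤ -1 (via 1,1,0).
Bound -1 < 0, so the key equation has no polynomial solution.

not Gosper-summable; s_k does not exist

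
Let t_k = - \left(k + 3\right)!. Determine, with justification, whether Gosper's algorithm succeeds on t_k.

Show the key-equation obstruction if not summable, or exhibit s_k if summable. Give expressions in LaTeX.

t_(k+1)/t_k = k + 4.
A = k + 4, B = 1, C = 1.
f must satisfy (k + 4)·f(k+1) − (1)·f(k) = 1.
Degrees (1,0,0) ⇒ d ≤ -1.
deg f ≤ -1 is impossible — no certificate.

No — negative degree bound, so no certificate f.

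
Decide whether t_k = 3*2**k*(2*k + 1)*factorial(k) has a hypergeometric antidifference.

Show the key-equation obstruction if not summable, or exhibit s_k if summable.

Yes. s_k = 3*2**k*factorial(k).

Compute t_(k+1)/t_k: get 2*(k + 1)*(2*k + 3)/(2*k + 1).
So A=2*k + 2 and B=1, with C=k + 1/2.
Set up (2*k + 2)·f(k+1) − (1)·f(k) − (k + 1/2) = 0.
Degrees (1,0,1) ⇒ d ≤ 0.
Solve for f: f(k) = 1/2 (degree 0 ≤ 0).
R(k) = B(k−1)·f(k)/C(k) = 1/(2*k + 1); s_k = R·t_k = 3*2**k*factorial(k).
Δs = 3*2**k*(2*k + 1)*factorial(k), as required.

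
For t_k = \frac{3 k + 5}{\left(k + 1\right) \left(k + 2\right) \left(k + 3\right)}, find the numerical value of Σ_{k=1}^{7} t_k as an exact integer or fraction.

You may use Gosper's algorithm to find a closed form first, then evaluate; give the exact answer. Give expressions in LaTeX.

Ratio r(k) = (k + 1)*(3*k + 8)/((k + 4)*(3*k + 5)).
Factor: A=k + 1; B=k + 4; C=k + 5/3.
Need (k + 1)·f(k+1) − (k + 3)·f(k) = k + 5/3.
Degrees (1,1,1) ⇒ d ≤ 2.
Coefficient equations give f(k) = k*(2*k + 3)/3.
R(k) = B(k−1)·f(k)/C(k) = k*(k + 3)*(2*k + 3)/(3*k + 5); s_k = R·t_k = k*(2*k + 3)/((k + 1)*(k + 2)).
Check: Δs_k = (3*k + 5)/(k**3 + 6*k**2 + 11*k + 6). ✓
Σ_(k=1)^(7) t_k = s_(8) − s_(1) = 76/45 − (5/6) = 77/90.

Σ = 77/90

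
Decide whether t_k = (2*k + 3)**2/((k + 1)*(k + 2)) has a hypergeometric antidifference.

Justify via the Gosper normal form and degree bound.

Compute t_(k+1)/t_k: get (k + 1)*(2*k + 5)**2/((k + 3)*(2*k + 3)**2).
So A=k + 1 and B=k + 3, with C=k**2 + 3*k + 9/4.
Need (k + 1)·f(k+1) − (k + 2)·f(k) = k**2 + 3*k + 9/4.
d = 2 from the (1,1,2) case.
Coefficient equations give f(k) = k*(4*k + 5)/4.
R(k) = B(k−1)·f(k)/C(k) = k*(k + 2)*(4*k + 5)/(2*k + 3)**2; s_k = R·t_k = k*(4*k + 5)/(k + 1).
Check: Δs_k = (4*k**2 + 12*k + 9)/(k**2 + 3*k + 2). ✓

Yes. s_k = k*(4*k + 5)/(k + 1).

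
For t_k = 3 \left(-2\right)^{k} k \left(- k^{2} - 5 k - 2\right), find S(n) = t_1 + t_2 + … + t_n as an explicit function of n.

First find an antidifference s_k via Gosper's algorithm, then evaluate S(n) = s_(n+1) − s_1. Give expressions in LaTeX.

S(n) = 2 \left(-2\right)^{n} n \left(- n^{2} - 6 n - 5\right)

t_(k+1)/t_k = -2*(k + 1)*(5*k + (k + 1)**2 + 7)/(k*(k**2 + 5*k + 2)).
Take A(k)=-2, B(k)=1, C(k)=k**3 + 5*k**2 + 2*k.
Solve (-2)·f(k+1) − (1)·f(k) = k**3 + 5*k**2 + 2*k.
Bound: deg f ≤ 3.
Match coefficients ⇒ f(k) = -k*(k - 1)*(k + 4)/3.
Get s_k = R·t_k = (-2)**k*k*(k**2 + 3*k - 4) with R(k) = B(k−1)f(k)/C(k) = -(k - 1)*(k + 4)/(3*(k**2 + 5*k + 2)).
Δs = 3*(-2)**k*k*(-k**2 - 5*k - 2), as required.
Σ_(k=1)^n t_k = s_(n+1) − s_(1) = (2*(-2)**n*n*(-n**2 - 6*n - 5)) − (0), i.e. 2*(-2)**n*n*(-n**2 - 6*n - 5).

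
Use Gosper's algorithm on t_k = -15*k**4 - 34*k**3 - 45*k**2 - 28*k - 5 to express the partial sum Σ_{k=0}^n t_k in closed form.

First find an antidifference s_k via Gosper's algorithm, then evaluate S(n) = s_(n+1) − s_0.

Compute t_(k+1)/t_k: get (15*k**4 + 94*k**3 + 237*k**2 + 280*k + 127)/(15*k**4 + 34*k**3 + 45*k**2 + 28*k + 5).
Normal form (A,B,C) = (1, 1, k**4 + 34*k**3/15 + 3*k**2 + 28*k/15 + 1/3).
Need (1)·f(k+1) − (1)·f(k) = k**4 + 34*k**3/15 + 3*k**2 + 28*k/15 + 1/3.
deg f ≤ 5 (via 0,0,4).
A polynomial solution: f(k) = k*(3*k**4 + k**3 + 3*k**2 - 2)/15.
Get s_k = R·t_k = k*(-3*k**4 - k**3 - 3*k**2 + 2) with R(k) = B(k−1)f(k)/C(k) = k*(3*k**4 + k**3 + 3*k**2 - 2)/(15*k**4 + 34*k**3 + 45*k**2 + 28*k + 5).
Check: Δs_k = -15*k**4 - 34*k**3 - 45*k**2 - 28*k - 5. ✓
Telescope: S(n) = s_(n+1) − s_(0) = -3*n**5 - 16*n**4 - 37*n**3 - 45*n**2 - 26*n - 5 − (0) = -3*n**5 - 16*n**4 - 37*n**3 - 45*n**2 - 26*n - 5.

S(n) = -3*n**5 - 16*n**4 - 37*n**3 - 45*n**2 - 26*n - 5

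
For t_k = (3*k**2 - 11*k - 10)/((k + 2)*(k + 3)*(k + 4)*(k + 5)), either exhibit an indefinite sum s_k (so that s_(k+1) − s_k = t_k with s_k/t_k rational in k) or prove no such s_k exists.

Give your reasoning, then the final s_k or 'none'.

The ratio is (k + 2)*(11*k - 3*(k + 1)**2 + 21)/((k + 6)*(-3*k**2 + 11*k + 10)).
Factor: A=k + 2; B=k + 6; C=k**2 - 11*k/3 - 10/3.
Set up (k + 2)·f(k+1) − (k + 5)·f(k) − (k**2 - 11*k/3 - 10/3) = 0.
Bound: deg f ≤ 3.
A polynomial solution: f(k) = -k*(3*k + 2)/3.
So s_k = (B(k−1)f/C)·t_k = (-k*(k + 5)*(3*k + 2)/(3*k**2 - 11*k - 10))·t_k = k*(-3*k - 2)/((k + 2)*(k + 3)*(k + 4)).
Check: Δs_k = (3*k**2 - 11*k - 10)/(k**4 + 14*k**3 + 71*k**2 + 154*k + 120). ✓

s_k = k*(-3*k - 2)/((k + 2)*(k + 3)*(k + 4))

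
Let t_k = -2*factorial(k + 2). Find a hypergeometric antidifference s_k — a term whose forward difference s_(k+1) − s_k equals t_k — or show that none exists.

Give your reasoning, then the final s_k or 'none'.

Step 1: r(k) = k + 3.
A = k + 3, B = 1, C = 1.
Key eq: (k + 3)·f(k+1) = (1)·f(k) + (1).
d = -1 from the (1,0,0) case.
deg f ≤ -1 is impossible — no certificate.

none — t_k is not Gosper-summable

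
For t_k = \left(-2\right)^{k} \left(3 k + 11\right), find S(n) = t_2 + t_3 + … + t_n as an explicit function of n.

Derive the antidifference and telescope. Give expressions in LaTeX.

Ratio r(k) = 2*(-3*k - 14)/(3*k + 11).
Normal form (A,B,C) = (-2, 1, k + 11/3).
Solve (-2)·f(k+1) − (1)·f(k) = k + 11/3.
deg f ≤ 1 (via 0,0,1).
Coefficient equations give f(k) = -(k + 3)/3.
Then R = B(k−1)f/C = -(k + 3)/(3*k + 11), so s_k = R(k)·t_k = (-2)**k*(-k - 3).
Δs = (-2)**k*(3*k + 11), as required.
Telescope: S(n) = s_(n+1) − s_(2) = 2*(-2)**n*(n + 4) − (-20) = 2*(-2)**n*n + 8*(-2)**n + 20.

S(n) = 2 \left(-2\right)^{n} n + 8 \left(-2\right)^{n} + 20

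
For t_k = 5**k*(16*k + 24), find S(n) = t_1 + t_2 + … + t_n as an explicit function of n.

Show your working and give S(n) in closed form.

t_(k+1)/t_k = 5*(2*k + 5)/(2*k + 3).
Factor: A=5; B=1; C=k + 3/2.
Need (5)·f(k+1) − (1)·f(k) = k + 3/2.
Degrees (0,0,1) ⇒ d ≤ 1.
Solve for f: f(k) = (4*k + 1)/16 (degree 1 ≤ 1).
Get s_k = R·t_k = 5**k*(4*k + 1) with R(k) = B(k−1)f(k)/C(k) = (4*k + 1)/(8*(2*k + 3)).
Verify: 5**k*(16*k + 24) matches t_k.
Telescope: S(n) = s_(n+1) − s_(1) = 5**(n + 1)*(4*n + 5) − (25) = 20*5**n*n + 25*5**n - 25.

S(n) = 20*5**n*n + 25*5**n - 25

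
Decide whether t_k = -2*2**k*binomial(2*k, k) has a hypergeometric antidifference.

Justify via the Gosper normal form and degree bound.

No — t_k has no hypergeometric antidifference.

t_(k+1)/t_k = 4*(2*k + 1)/(k + 1).
Factor: A=8*k + 4; B=k + 1; C=1.
Need (8*k + 4)·f(k+1) − (k)·f(k) = 1.
Degrees (1,1,0) ⇒ d ≤ -1.
Negative degree bound (-1): no f exists, t_k not Gosper-summable.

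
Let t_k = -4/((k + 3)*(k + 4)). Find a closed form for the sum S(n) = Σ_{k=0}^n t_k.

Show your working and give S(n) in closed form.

S(n) = 4*(-n - 1)/(3*(n + 4))

Compute t_(k+1)/t_k: get (k + 3)/(k + 5).
Factor: A=k + 3; B=k + 5; C=1.
f must satisfy (k + 3)·f(k+1) − (k + 4)·f(k) = 1.
Bound: deg f ≤ 1.
A polynomial solution: f(k) = k/3.
Certificate R = B(k−1)f/C = k*(k + 4)/3 gives s_k = -4*k/(3*k + 9).
s_(k+1) − s_k = -4/(k**2 + 7*k + 12) = t_k.
s_(n+1) = 4*(-n - 1)/(3*(n + 4)) and s_(0) = 0, so S(n) = 4*(-n - 1)/(3*(n + 4)).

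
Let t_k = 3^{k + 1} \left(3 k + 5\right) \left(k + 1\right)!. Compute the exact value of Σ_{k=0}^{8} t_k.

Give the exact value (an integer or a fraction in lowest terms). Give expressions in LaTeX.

Step 1: r(k) = 3*(k + 2)*(3*k + 8)/(3*k + 5).
Normal form (A,B,C) = (3*k + 6, 1, k + 5/3).
f must satisfy (3*k + 6)·f(k+1) − (1)·f(k) = k + 5/3.
Bound: deg f ≤ 0.
Solving with deg f ≤ 0: f(k) = 1/3.
Certificate R = B(k−1)f/C = 1/(3*k + 5) gives s_k = 3**(k + 1)*factorial(k + 1).
Check: Δs_k = 3**(k + 1)*(3*k + 5)*factorial(k + 1). ✓
Evaluate s at k=9 and k=0: 214277011200 and 3; difference 214277011197.

Σ = 214277011197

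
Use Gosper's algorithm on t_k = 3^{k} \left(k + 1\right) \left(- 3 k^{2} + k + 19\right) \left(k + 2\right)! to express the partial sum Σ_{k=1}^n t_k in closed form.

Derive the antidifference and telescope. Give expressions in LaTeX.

Step 1: r(k) = 3*(k + 2)*(k + 3)*(k - 3*(k + 1)**2 + 20)/((k + 1)*(-3*k**2 + k + 19)).
Gosper form: A/B · C(k+1)/C(k) with A=3*k + 9, B=1, C=k**3 + 2*k**2/3 - 20*k/3 - 19/3.
Set up (3*k + 9)·f(k+1) − (1)·f(k) − (k**3 + 2*k**2/3 - 20*k/3 - 19/3) = 0.
d = 2 from the (1,0,3) case.
Match coefficients ⇒ f(k) = (k**2 - 4*k + 1)/3.
Get s_k = R·t_k = -3**k*(k**2 - 4*k + 1)*factorial(k + 2) with R(k) = B(k−1)f(k)/C(k) = (k**2 - 4*k + 1)/((k + 1)*(3*k**2 - k - 19)).
s_(k+1) − s_k = 3**k*(k + 1)*(-3*k**2 + k + 19)*factorial(k + 2) = t_k.
Σ_(k=1)^n t_k = s_(n+1) − s_(1) = (3**(n + 1)*(-n**2 + 2*n + 2)*factorial(n + 3)) − (36), i.e. -3*3**n*n**2*factorial(n + 3) + 6*3**n*n*factorial(n + 3) + 6*3**n*factorial(n + 3) - 36.

S(n) = - 3 \cdot 3^{n} n^{2} \left(n + 3\right)! + 6 \cdot 3^{n} n \left(n + 3\right)! + 6 \cdot 3^{n} \left(n + 3\right)! - 36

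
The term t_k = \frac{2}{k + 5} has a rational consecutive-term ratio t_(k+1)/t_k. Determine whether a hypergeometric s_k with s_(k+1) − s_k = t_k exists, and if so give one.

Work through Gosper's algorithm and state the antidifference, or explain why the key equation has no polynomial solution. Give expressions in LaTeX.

no hypergeometric antidifference exists

t_(k+1)/t_k = (k + 5)/(k + 6).
Normal form (A,B,C) = (k + 5, k + 6, 1).
Set up (k + 5)·f(k+1) − (k + 5)·f(k) − (1) = 0.
deg f ≤ 0 (via 1,1,0).
Write f(k) = c0. Then LHS − RHS = -1, requiring -1 = 0: contradictory. No certificate.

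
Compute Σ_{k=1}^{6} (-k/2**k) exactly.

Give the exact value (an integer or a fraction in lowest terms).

Ratio r(k) = (k + 1)/(2*k).
A = 1/2, B = 1, C = k.
Set up (1/2)·f(k+1) − (1)·f(k) − (k) = 0.
From deg A=0, deg B=0, deg C=1: d=1.
Solving with deg f ≤ 1: f(k) = -2*(k + 1).
Then R = B(k−1)f/C = -2*(k + 1)/k, so s_k = R(k)·t_k = 2**(1 - k)*(k + 1).
s_(k+1) − s_k = -k/2**k = t_k.
Sum = s_(7) − s_(1); s_(7) = 1/8, s_(1) = 2 ⇒ -15/8.

Σ = -15/8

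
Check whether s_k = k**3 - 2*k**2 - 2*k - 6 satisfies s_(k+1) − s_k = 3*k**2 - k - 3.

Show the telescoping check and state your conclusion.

Valid: the claim telescopes to t_k.

s_(k+1) = k**3 + k**2 - 3*k - 9
s_(k+1) − s_k = 3*k**2 - k - 3
(s_(k+1) − s_k) − t_k = 0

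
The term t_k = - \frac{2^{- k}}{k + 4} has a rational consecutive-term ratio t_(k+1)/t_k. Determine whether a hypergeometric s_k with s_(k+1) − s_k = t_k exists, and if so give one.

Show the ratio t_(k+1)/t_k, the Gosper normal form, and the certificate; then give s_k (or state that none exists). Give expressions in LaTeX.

not Gosper-summable; s_k does not exist

Compute t_(k+1)/t_k: get (k + 4)/(2*(k + 5)).
Take A(k)=k/2 + 2, B(k)=k + 5, C(k)=1.
Solve (k/2 + 2)·f(k+1) − (k + 4)·f(k) = 1.
d = -1 from the (1,1,0) case.
deg f ≤ -1 is impossible — no certificate.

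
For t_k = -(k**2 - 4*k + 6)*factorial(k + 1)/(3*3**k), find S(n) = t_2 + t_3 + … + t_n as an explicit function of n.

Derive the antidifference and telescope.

S(n) = 3**(-n - 1)*(-4*3**n - n**3*factorial(n) + 7*n*factorial(n) + 6*factorial(n))

Ratio r(k) = (k**3 - k + 6)/(3*(k**2 - 4*k + 6)).
So A=k/3 + 2/3 and B=1, with C=k**2 - 4*k + 6.
Set up (k/3 + 2/3)·f(k+1) − (1)·f(k) − (k**2 - 4*k + 6) = 0.
From deg A=1, deg B=0, deg C=2: d=1.
Match coefficients ⇒ f(k) = 3*(k - 4).
Certificate R = B(k−1)f/C = 3*(k - 4)/(k**2 - 4*k + 6) gives s_k = -(k - 4)*factorial(k + 1)/3**k.
Verify: -(k**2 - 4*k + 6)*factorial(k + 1)/(3*3**k) matches t_k.
Σ_(k=2)^n t_k = s_(n+1) − s_(2) = (-3**(-n - 1)*(n - 3)*factorial(n + 2)) − (4/3), i.e. 3**(-n - 1)*(-4*3**n - n**3*factorial(n) + 7*n*factorial(n) + 6*factorial(n)).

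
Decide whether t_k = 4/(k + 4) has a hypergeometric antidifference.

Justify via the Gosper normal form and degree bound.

Ratio r(k) = (k + 4)/(k + 5).
A = k + 4, B = k + 5, C = 1.
Set up (k + 4)·f(k+1) − (k + 4)·f(k) − (1) = 0.
d = 0 from the (1,1,0) case.
Put f(k) = c0: A·f(k+1) − B(k−1)·f(k) − C = -1; need -1 = 0 — inconsistent ⇒ no f, not summable.

No — t_k has no hypergeometric antidifference.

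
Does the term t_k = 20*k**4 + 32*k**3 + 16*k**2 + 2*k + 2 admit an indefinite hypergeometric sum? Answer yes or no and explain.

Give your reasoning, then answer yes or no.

The ratio is (10*k**4 + 56*k**3 + 116*k**2 + 105*k + 36)/(10*k**4 + 16*k**3 + 8*k**2 + k + 1).
A = 1, B = 1, C = k**4 + 8*k**3/5 + 4*k**2/5 + k/10 + 1/10.
Need (1)·f(k+1) − (1)·f(k) = k**4 + 8*k**3/5 + 4*k**2/5 + k/10 + 1/10.
From deg A=0, deg B=0, deg C=4: d=5.
Solve for f: f(k) = k*(4*k**4 - 2*k**3 - 4*k**2 + k + 3)/20 (degree 5 ≤ 5).
Get s_k = R·t_k = k*(4*k**4 - 2*k**3 - 4*k**2 + k + 3) with R(k) = B(k−1)f(k)/C(k) = k*(4*k**4 - 2*k**3 - 4*k**2 + k + 3)/(2*(10*k**4 + 16*k**3 + 8*k**2 + k + 1)).
Δs = 20*k**4 + 32*k**3 + 16*k**2 + 2*k + 2, as required.

Yes. s_k = k*(4*k**4 - 2*k**3 - 4*k**2 + k + 3).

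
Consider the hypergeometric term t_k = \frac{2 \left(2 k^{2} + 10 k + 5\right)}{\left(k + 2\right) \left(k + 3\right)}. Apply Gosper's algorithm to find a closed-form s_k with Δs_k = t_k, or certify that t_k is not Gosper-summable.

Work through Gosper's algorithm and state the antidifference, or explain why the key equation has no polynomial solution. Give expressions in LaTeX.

s_k = \frac{k \left(4 k + 1\right)}{k + 2}

t_(k+1)/t_k = (k + 2)*(10*k + 2*(k + 1)**2 + 15)/((k + 4)*(2*k**2 + 10*k + 5)).
So A=k + 2 and B=k + 4, with C=k**2 + 5*k + 5/2.
f must satisfy (k + 2)·f(k+1) − (k + 3)·f(k) = k**2 + 5*k + 5/2.
Degrees (1,1,2) ⇒ d ≤ 2.
A polynomial solution: f(k) = k*(4*k + 1)/4.
Then R = B(k−1)f/C = k*(k + 3)*(4*k + 1)/(2*(2*k**2 + 10*k + 5)), so s_k = R(k)·t_k = k*(4*k + 1)/(k + 2).
Check: Δs_k = 2*(2*k**2 + 10*k + 5)/(k**2 + 5*k + 6). ✓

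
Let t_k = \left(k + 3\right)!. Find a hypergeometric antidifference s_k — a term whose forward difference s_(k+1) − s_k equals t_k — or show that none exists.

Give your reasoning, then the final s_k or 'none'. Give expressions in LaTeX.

not Gosper-summable; s_k does not exist

Step 1: r(k) = k + 4.
Normal form (A,B,C) = (k + 4, 1, 1).
Need (k + 4)·f(k+1) − (1)·f(k) = 1.
deg f ≤ -1 (via 1,0,0).
Bound -1 < 0, so the key equation has no polynomial solution.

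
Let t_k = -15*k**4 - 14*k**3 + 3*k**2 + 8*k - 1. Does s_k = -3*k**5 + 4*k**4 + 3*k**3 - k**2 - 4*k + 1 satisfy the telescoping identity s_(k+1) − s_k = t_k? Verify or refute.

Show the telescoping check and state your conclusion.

s_(k+1) = k*(-3*k**4 - 11*k**3 - 11*k**2 + 2*k + 4)
s_(k+1) − s_k = -15*k**4 - 14*k**3 + 3*k**2 + 8*k - 1
(s_(k+1) − s_k) − t_k = 0

Valid: the claim telescopes to t_k.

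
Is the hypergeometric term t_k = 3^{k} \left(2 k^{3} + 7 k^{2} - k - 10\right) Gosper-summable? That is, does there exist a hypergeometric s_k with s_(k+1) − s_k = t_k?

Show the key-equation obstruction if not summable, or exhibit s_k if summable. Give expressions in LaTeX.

Step 1: r(k) = 3*(2*k**3 + 13*k**2 + 19*k - 2)/(2*k**3 + 7*k**2 - k - 10).
A = 3, B = 1, C = k**3 + 7*k**2/2 - k/2 - 5.
Key eq: (3)·f(k+1) = (1)·f(k) + (k**3 + 7*k**2/2 - k/2 - 5).
deg f ≤ 3 (via 0,0,3).
Coefficient equations give f(k) = (k**3 - k**2 - 2*k - 2)/2.
So s_k = (B(k−1)f/C)·t_k = ((k**3 - k**2 - 2*k - 2)/(2*k**3 + 7*k**2 - k - 10))·t_k = 3**k*(k**3 - k**2 - 2*k - 2).
s_(k+1) − s_k = 3**k*(2*k**3 + 7*k**2 - k - 10) = t_k.

Yes. s_k = 3^{k} \left(k^{3} - k^{2} - 2 k - 2\right).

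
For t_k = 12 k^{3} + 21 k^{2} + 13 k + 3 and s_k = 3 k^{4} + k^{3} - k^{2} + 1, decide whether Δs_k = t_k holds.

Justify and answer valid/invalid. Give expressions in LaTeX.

s_(k+1) = 3*(k + 1)**4 + (k + 1)**3 - (k + 1)**2 + 1
s_(k+1) − s_k = 12*k**3 + 21*k**2 + 13*k + 3
(s_(k+1) − s_k) − t_k = 0

valid; difference matches t_k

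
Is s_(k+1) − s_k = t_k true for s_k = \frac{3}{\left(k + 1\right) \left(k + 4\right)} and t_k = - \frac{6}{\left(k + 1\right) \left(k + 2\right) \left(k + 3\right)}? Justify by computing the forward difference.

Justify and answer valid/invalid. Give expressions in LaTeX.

s_(k+1) = 3/((k + 2)*(k + 5))
s_(k+1) − s_k = 6*(-k - 3)/(k**4 + 12*k**3 + 49*k**2 + 78*k + 40)
(s_(k+1) − s_k) − t_k = 6*(3*k + 11)/(k**5 + 15*k**4 + 85*k**3 + 225*k**2 + 274*k + 120)

Invalid: residual \frac{6 \left(3 k + 11\right)}{k^{5} + 15 k^{4} + 85 k^{3} + 225 k^{2} + 274 k + 120} ≠ 0.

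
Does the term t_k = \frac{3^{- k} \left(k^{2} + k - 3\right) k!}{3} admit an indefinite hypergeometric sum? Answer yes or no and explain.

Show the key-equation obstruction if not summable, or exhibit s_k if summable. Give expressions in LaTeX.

Ratio r(k) = (k + 1)*(k + (k + 1)**2 - 2)/(3*(k**2 + k - 3)).
A = k/3 + 1/3, B = 1, C = k**2 + k - 3.
Key eq: (k/3 + 1/3)·f(k+1) = (1)·f(k) + (k**2 + k - 3).
deg f ≤ 1 (via 1,0,2).
Match coefficients ⇒ f(k) = 3*(k + 2).
Then R = B(k−1)f/C = 3*(k + 2)/(k**2 + k - 3), so s_k = R(k)·t_k = (k + 2)*factorial(k)/3**k.
s_(k+1) − s_k = (k**2 + k - 3)*factorial(k)/(3*3**k) = t_k.

Yes. s_k = 3^{- k} \left(k + 2\right) k!.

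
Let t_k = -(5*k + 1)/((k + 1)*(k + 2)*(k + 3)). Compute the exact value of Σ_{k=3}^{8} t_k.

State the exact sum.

Σ = -51/110

Ratio r(k) = (k + 1)*(5*k + 6)/((k + 4)*(5*k + 1)).
Normal form (A,B,C) = (k + 1, k + 4, k + 1/5).
Solve (k + 1)·f(k+1) − (k + 3)·f(k) = k + 1/5.
deg f ≤ 2 (via 1,1,1).
Coefficient equations give f(k) = k*(3*k - 1)/10.
Get s_k = R·t_k = k*(1 - 3*k)/(2*(k + 1)*(k + 2)) with R(k) = B(k−1)f(k)/C(k) = k*(k + 3)*(3*k - 1)/(2*(5*k + 1)).
s_(k+1) − s_k = (-5*k - 1)/(k**3 + 6*k**2 + 11*k + 6) = t_k.
Σ_(k=3)^(8) t_k = s_(9) − s_(3) = -117/110 − (-3/5) = -51/110.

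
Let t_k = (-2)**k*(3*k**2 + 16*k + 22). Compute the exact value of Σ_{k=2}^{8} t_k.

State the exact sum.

Σ = 62016

Compute t_(k+1)/t_k: get 2*(-3*k**2 - 22*k - 41)/(3*k**2 + 16*k + 22).
Take A(k)=-2, B(k)=1, C(k)=k**2 + 16*k/3 + 22/3.
f must satisfy (-2)·f(k+1) − (1)·f(k) = k**2 + 16*k/3 + 22/3.
Degrees (0,0,2) ⇒ d ≤ 2.
Solving with deg f ≤ 2: f(k) = -(k + 2)**2/3.
R(k) = B(k−1)·f(k)/C(k) = -(k + 2)**2/(3*k**2 + 16*k + 22); s_k = R·t_k = (-2)**k*(-k**2 - 4*k - 4).
Check: Δs_k = (-2)**k*(3*k**2 + 16*k + 22). ✓
Telescoping: Σ = s_(9) − s_(2) = 61952 − (-64) = 62016.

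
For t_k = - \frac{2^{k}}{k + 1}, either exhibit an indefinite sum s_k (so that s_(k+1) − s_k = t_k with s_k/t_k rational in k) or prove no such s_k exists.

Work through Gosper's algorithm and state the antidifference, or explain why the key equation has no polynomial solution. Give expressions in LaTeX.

r(k) = 2*(k + 1)/(k + 2) after simplifying.
A = 2*k + 2, B = k + 2, C = 1.
Key eq: (2*k + 2)·f(k+1) = (k + 1)·f(k) + (1).
d = -1 from the (1,1,0) case.
Negative degree bound (-1): no f exists, t_k not Gosper-summable.

none (Gosper's algorithm certifies no s_k)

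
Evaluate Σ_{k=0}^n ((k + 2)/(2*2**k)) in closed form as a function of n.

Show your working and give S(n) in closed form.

Compute t_(k+1)/t_k: get (k + 3)/(2*(k + 2)).
Gosper form: A/B · C(k+1)/C(k) with A=1/2, B=1, C=k + 2.
Need (1/2)·f(k+1) − (1)·f(k) = k + 2.
From deg A=0, deg B=0, deg C=1: d=1.
Solve for f: f(k) = -2*(k + 3) (degree 1 ≤ 1).
Then R = B(k−1)f/C = -2*(k + 3)/(k + 2), so s_k = R(k)·t_k = (-k - 3)/2**k.
s_(k+1) − s_k = (k + 2)/(2*2**k) = t_k.
Σ_(k=0)^n t_k = s_(n+1) − s_(0) = (2**(-n - 1)*(-n - 4)) − (-3), i.e. (6*2**n - n - 4)/(2*2**n).

S(n) = (6*2**n - n - 4)/(2*2**n)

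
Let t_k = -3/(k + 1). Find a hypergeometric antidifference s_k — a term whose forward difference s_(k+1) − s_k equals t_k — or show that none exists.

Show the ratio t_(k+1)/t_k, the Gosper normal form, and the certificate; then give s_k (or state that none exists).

r(k) = (k + 1)/(k + 2) after simplifying.
A = k + 1, B = k + 2, C = 1.
Solve (k + 1)·f(k+1) − (k + 1)·f(k) = 1.
deg f ≤ 0 (via 1,1,0).
Put f(k) = c0: A·f(k+1) − B(k−1)·f(k) − C = -1; need -1 = 0 — inconsistent ⇒ no f, not summable.

none (Gosper's algorithm certifies no s_k)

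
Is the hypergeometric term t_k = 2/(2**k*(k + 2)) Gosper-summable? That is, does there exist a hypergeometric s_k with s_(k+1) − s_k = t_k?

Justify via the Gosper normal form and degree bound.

The ratio is (k + 2)/(2*(k + 3)).
Take A(k)=k/2 + 1, B(k)=k + 3, C(k)=1.
Key eq: (k/2 + 1)·f(k+1) = (k + 2)·f(k) + (1).
d = -1 from the (1,1,0) case.
Negative degree bound (-1): no f exists, t_k not Gosper-summable.

No — t_k has no hypergeometric antidifference.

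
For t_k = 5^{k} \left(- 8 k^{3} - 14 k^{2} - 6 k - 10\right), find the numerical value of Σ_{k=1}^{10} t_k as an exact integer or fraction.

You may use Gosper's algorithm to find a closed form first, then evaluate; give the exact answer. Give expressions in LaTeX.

Σ = -108496093740

t_(k+1)/t_k = 5*(4*k**3 + 19*k**2 + 29*k + 19)/(4*k**3 + 7*k**2 + 3*k + 5).
A = 5, B = 1, C = k**3 + 7*k**2/4 + 3*k/4 + 5/4.
Need (5)·f(k+1) − (1)·f(k) = k**3 + 7*k**2/4 + 3*k/4 + 5/4.
d = 3 from the (0,0,3) case.
A polynomial solution: f(k) = k*(k**2 - 2*k + 2)/4.
R(k) = B(k−1)·f(k)/C(k) = k*(k**2 - 2*k + 2)/(4*k**3 + 7*k**2 + 3*k + 5); s_k = R·t_k = 2*5**k*k*(-k**2 + 2*k - 2).
Δs = 5**k*(-8*k**3 - 14*k**2 - 6*k - 10), as required.
Σ_(k=1)^(10) t_k = s_(11) − s_(1) = -108496093750 − (-10) = -108496093740.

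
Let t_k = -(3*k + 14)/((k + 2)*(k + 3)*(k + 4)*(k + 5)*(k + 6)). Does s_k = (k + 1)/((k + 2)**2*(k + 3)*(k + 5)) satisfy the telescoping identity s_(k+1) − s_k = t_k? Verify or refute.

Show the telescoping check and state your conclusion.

Invalid: residual 2*(2*k**2 + 15*k + 26)/(k**7 + 25*k**6 + 261*k**5 + 1475*k**4 + 4874*k**3 + 9420*k**2 + 9864*k + 4320) ≠ 0.

s_(k+1) = (k + 2)/((k + 3)**2*(k + 4)*(k + 6))
s_(k+1) − s_k = (-(k + 1)*(k + 3)*(k + 4)*(k + 6) + (k + 2)**3*(k + 5))/((k + 2)**2*(k + 3)**2*(k + 4)*(k + 5)*(k + 6))
(s_(k+1) − s_k) − t_k = 2*(2*k**2 + 15*k + 26)/(k**7 + 25*k**6 + 261*k**5 + 1475*k**4 + 4874*k**3 + 9420*k**2 + 9864*k + 4320)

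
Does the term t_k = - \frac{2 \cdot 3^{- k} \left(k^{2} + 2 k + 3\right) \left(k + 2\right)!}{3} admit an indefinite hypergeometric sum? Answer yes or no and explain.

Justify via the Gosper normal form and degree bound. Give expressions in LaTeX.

Compute t_(k+1)/t_k: get (k + 3)*(2*k + (k + 1)**2 + 5)/(3*(k**2 + 2*k + 3)).
Take A(k)=k/3 + 1, B(k)=1, C(k)=k**2 + 2*k + 3.
Key eq: (k/3 + 1)·f(k+1) = (1)·f(k) + (k**2 + 2*k + 3).
Bound: deg f ≤ 1.
Solving with deg f ≤ 1: f(k) = 3*(k + 1).
Get s_k = R·t_k = -2*(k + 1)*factorial(k + 2)/3**k with R(k) = B(k−1)f(k)/C(k) = 3*(k + 1)/(k**2 + 2*k + 3).
Verify: -2*(k**2 + 2*k + 3)*factorial(k + 2)/(3*3**k) matches t_k.

Yes. s_k = - 2 \cdot 3^{- k} \left(k + 1\right) \left(k + 2\right)!.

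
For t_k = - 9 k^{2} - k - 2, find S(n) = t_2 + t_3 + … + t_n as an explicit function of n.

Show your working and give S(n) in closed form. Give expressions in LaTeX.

r(k) = (k + 9*(k + 1)**2 + 3)/(9*k**2 + k + 2) after simplifying.
Gosper form: A/B · C(k+1)/C(k) with A=1, B=1, C=k**2 + k/9 + 2/9.
Need (1)·f(k+1) − (1)·f(k) = k**2 + k/9 + 2/9.
From deg A=0, deg B=0, deg C=2: d=3.
Coefficient equations give f(k) = k*(3*k**2 - 4*k + 3)/9.
Then R = B(k−1)f/C = k*(3*k**2 - 4*k + 3)/(9*k**2 + k + 2), so s_k = R(k)·t_k = k*(-3*k**2 + 4*k - 3).
Verify: -9*k**2 - k - 2 matches t_k.
Σ_(k=2)^n t_k = s_(n+1) − s_(2) = (-3*n**3 - 5*n**2 - 4*n - 2) − (-14), i.e. -3*n**3 - 5*n**2 - 4*n + 12.

S(n) = - 3 n^{3} - 5 n^{2} - 4 n + 12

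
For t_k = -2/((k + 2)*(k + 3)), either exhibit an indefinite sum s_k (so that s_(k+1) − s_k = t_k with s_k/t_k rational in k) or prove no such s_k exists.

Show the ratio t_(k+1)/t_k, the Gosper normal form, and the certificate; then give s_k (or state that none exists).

s_k = -k/(k + 2)

The ratio is (k + 2)/(k + 4).
Factor: A=k + 2; B=k + 4; C=1.
f must satisfy (k + 2)·f(k+1) − (k + 3)·f(k) = 1.
deg f ≤ 1 (via 1,1,0).
Solving with deg f ≤ 1: f(k) = k/2.
Get s_k = R·t_k = -k/(k + 2) with R(k) = B(k−1)f(k)/C(k) = k*(k + 3)/2.
Check: Δs_k = -2/(k**2 + 5*k + 6). ✓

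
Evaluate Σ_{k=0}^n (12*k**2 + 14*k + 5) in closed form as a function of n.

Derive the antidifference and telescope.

S(n) = 4*n**3 + 13*n**2 + 14*n + 5

t_(k+1)/t_k = (12*k**2 + 38*k + 31)/(12*k**2 + 14*k + 5).
Factor: A=1; B=1; C=k**2 + 7*k/6 + 5/12.
Solve (1)·f(k+1) − (1)·f(k) = k**2 + 7*k/6 + 5/12.
Bound: deg f ≤ 3.
Match coefficients ⇒ f(k) = k**2*(4*k + 1)/12.
So s_k = (B(k−1)f/C)·t_k = (k**2*(4*k + 1)/(12*k**2 + 14*k + 5))·t_k = k**2*(4*k + 1).
Δs = 12*k**2 + 14*k + 5, as required.
Σ_(k=0)^n t_k = s_(n+1) − s_(0) = (4*n**3 + 13*n**2 + 14*n + 5) − (0), i.e. 4*n**3 + 13*n**2 + 14*n + 5.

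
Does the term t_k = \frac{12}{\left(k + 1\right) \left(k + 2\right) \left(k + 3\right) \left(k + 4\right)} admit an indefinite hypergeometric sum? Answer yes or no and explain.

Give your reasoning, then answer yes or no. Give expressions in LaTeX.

Yes. s_k = \frac{2 k \left(k^{2} + 6 k + 11\right)}{3 \left(k + 1\right) \left(k + 2\right) \left(k + 3\right)}.

Compute t_(k+1)/t_k: get (k + 1)/(k + 5).
Gosper form: A/B · C(k+1)/C(k) with A=k + 1, B=k + 5, C=1.
Need (k + 1)·f(k+1) − (k + 4)·f(k) = 1.
From deg A=1, deg B=1, deg C=0: d=3.
Solve for f: f(k) = k*(k**2 + 6*k + 11)/18 (degree 3 ≤ 3).
Then R = B(k−1)f/C = k*(k + 4)*(k**2 + 6*k + 11)/18, so s_k = R(k)·t_k = 2*k*(k**2 + 6*k + 11)/(3*(k + 1)*(k + 2)*(k + 3)).
Δs = 12/(k**4 + 10*k**3 + 35*k**2 + 50*k + 24), as required.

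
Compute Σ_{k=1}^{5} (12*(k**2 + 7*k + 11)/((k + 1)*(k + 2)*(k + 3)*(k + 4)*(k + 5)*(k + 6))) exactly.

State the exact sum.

Step 1: r(k) = (k + 1)*(7*k + (k + 1)**2 + 18)/((k + 7)*(k**2 + 7*k + 11)).
Take A(k)=k + 1, B(k)=k + 7, C(k)=k**2 + 7*k + 11.
Need (k + 1)·f(k+1) − (k + 6)·f(k) = k**2 + 7*k + 11.
d = 5 from the (1,1,2) case.
A polynomial solution: f(k) = k*(k + 2)*(k + 4)*(k**2 + 9*k + 23)/45.
Get s_k = R·t_k = 4*k*(k**2 + 9*k + 23)/(15*(k**3 + 9*k**2 + 23*k + 15)) with R(k) = B(k−1)f(k)/C(k) = k*(k + 2)*(k + 4)*(k + 6)*(k**2 + 9*k + 23)/(45*(k**2 + 7*k + 11)).
Check: Δs_k = 12*(k**2 + 7*k + 11)/(k**6 + 21*k**5 + 175*k**4 + 735*k**3 + 1624*k**2 + 1764*k + 720). ✓
Evaluate s at k=6 and k=1: 904/3465 and 11/60; difference 215/2772.

Σ = 215/2772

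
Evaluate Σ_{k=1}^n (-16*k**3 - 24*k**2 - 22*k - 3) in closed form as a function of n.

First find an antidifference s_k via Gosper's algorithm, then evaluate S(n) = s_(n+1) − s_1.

The ratio is (16*k**3 + 72*k**2 + 118*k + 65)/(16*k**3 + 24*k**2 + 22*k + 3).
Factor: A=1; B=1; C=k**3 + 3*k**2/2 + 11*k/8 + 3/16.
Set up (1)·f(k+1) − (1)·f(k) − (k**3 + 3*k**2/2 + 11*k/8 + 3/16) = 0.
d = 4 from the (0,0,3) case.
A polynomial solution: f(k) = k*(4*k**3 + 3*k - 4)/16.
R(k) = B(k−1)·f(k)/C(k) = k*(4*k**3 + 3*k - 4)/(16*k**3 + 24*k**2 + 22*k + 3); s_k = R·t_k = k*(-4*k**3 - 3*k + 4).
Check: Δs_k = -16*k**3 - 24*k**2 - 22*k - 3. ✓
Σ_(k=1)^n t_k = s_(n+1) − s_(1) = (-4*n**4 - 16*n**3 - 27*n**2 - 18*n - 3) − (-3), i.e. n*(-4*n**3 - 16*n**2 - 27*n - 18).

S(n) = n*(-4*n**3 - 16*n**2 - 27*n - 18)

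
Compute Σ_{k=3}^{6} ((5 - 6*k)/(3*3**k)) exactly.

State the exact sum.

r(k) = (6*k + 1)/(3*(6*k - 5)) after simplifying.
Normal form (A,B,C) = (1/3, 1, k - 5/6).
Solve (1/3)·f(k+1) − (1)·f(k) = k - 5/6.
Bound: deg f ≤ 1.
Coefficient equations give f(k) = -(3*k - 1)/2.
So s_k = (B(k−1)f/C)·t_k = (-3*(3*k - 1)/(6*k - 5))·t_k = (3*k - 1)/3**k.
s_(k+1) − s_k = (5 - 6*k)/(3*3**k) = t_k.
Evaluate s at k=7 and k=3: 20/2187 and 8/27; difference -628/2187.

Σ = -628/2187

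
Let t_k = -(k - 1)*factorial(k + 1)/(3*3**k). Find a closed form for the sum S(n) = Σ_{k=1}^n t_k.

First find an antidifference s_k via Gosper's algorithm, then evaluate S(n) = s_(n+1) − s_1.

The ratio is k*(k + 2)/(3*(k - 1)).
Gosper form: A/B · C(k+1)/C(k) with A=k/3 + 2/3, B=1, C=k - 1.
Solve (k/3 + 2/3)·f(k+1) − (1)·f(k) = k - 1.
Degrees (1,0,1) ⇒ d ≤ 0.
Solving with deg f ≤ 0: f(k) = 3.
Certificate R = B(k−1)f/C = 3/(k - 1) gives s_k = -factorial(k + 1)/3**k.
Δs = -(k - 1)*factorial(k + 1)/(3*3**k), as required.
Evaluate: s_(n+1) = -3**(-n - 1)*factorial(n + 2); subtract s_(1) = -2/3 ⇒ S(n) = 2/3 - factorial(n + 2)/(3*3**n).

S(n) = 2/3 - factorial(n + 2)/(3*3**n)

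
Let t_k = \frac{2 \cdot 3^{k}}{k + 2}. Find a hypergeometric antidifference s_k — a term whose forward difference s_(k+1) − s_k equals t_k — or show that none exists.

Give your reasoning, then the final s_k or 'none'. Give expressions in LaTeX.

no hypergeometric antidifference exists

Step 1: r(k) = 3*(k + 2)/(k + 3).
Normal form (A,B,C) = (3*k + 6, k + 3, 1).
Set up (3*k + 6)·f(k+1) − (k + 2)·f(k) − (1) = 0.
From deg A=1, deg B=1, deg C=0: d=-1.
deg f ≤ -1 is impossible — no certificate.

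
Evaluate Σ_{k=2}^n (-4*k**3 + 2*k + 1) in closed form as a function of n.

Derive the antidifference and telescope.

Step 1: r(k) = (2*k - 4*(k + 1)**3 + 3)/(-4*k**3 + 2*k + 1).
Take A(k)=1, B(k)=1, C(k)=k**3 - k/2 - 1/4.
Solve (1)·f(k+1) − (1)·f(k) = k**3 - k/2 - 1/4.
Bound: deg f ≤ 4.
Coefficient equations give f(k) = k**3*(k - 2)/4.
Get s_k = R·t_k = k**3*(2 - k) with R(k) = B(k−1)f(k)/C(k) = k**3*(k - 2)/(4*k**3 - 2*k - 1).
Δs = -4*k**3 + 2*k + 1, as required.
Telescope: S(n) = s_(n+1) − s_(2) = -n**4 - 2*n**3 + 2*n + 1 − (0) = -n**4 - 2*n**3 + 2*n + 1.

S(n) = -n**4 - 2*n**3 + 2*n + 1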